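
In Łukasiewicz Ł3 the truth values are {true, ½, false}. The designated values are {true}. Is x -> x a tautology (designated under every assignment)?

Yes

Every assignment of x over {true, ½, false} gives a value in {true}.
In particular, with x=½: x -> x = true.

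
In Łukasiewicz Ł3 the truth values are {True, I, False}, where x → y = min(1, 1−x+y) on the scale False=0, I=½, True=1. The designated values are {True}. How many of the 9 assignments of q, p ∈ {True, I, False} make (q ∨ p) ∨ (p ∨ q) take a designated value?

Of the 9 assignments, 5 give a value in {True}.

5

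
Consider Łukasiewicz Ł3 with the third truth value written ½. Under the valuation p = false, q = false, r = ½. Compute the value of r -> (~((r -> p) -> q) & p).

½

r -> p = ½ -> false = ½  [min(1, 1−½+0)]
(r -> p) -> q = ½ -> false = ½
~((r -> p) -> q) = ~½ = ½
~((r -> p) -> q) & p = ½ & false = false
r -> (~((r -> p) -> q) & p) = ½ -> false = ½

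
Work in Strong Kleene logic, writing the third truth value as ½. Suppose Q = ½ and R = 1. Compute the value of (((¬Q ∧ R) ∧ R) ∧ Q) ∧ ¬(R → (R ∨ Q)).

0

¬Q = ¬½ = ½
¬Q ∧ R = ½ ∧ 1 = ½
(¬Q ∧ R) ∧ R = ½ ∧ 1 = ½
((¬Q ∧ R) ∧ R) ∧ Q = ½ ∧ ½ = ½
R ∨ Q = 1 ∨ ½ = 1
R → (R ∨ Q) = 1 → 1 = 1
¬(R → (R ∨ Q)) = ¬1 = 0
(((¬Q ∧ R) ∧ R) ∧ Q) ∧ ¬(R → (R ∨ Q)) = ½ ∧ 0 = 0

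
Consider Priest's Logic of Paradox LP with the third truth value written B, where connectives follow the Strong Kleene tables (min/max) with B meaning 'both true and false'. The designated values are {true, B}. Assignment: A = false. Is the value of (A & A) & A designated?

A & A = false & false = false
(A & A) & A = false & false = false
false ∉ {true, B}.

No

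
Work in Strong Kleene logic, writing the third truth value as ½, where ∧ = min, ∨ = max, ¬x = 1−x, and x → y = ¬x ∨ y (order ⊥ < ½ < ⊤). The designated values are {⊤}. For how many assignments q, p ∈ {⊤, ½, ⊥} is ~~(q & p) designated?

1

Designated under: (q=⊤, p=⊤).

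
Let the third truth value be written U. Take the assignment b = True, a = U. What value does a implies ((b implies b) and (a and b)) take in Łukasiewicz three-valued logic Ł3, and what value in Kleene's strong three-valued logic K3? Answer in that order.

In Łukasiewicz three-valued logic Ł3: b implies b = True implies True = True
a and b = U and True = U
(b implies b) and (a and b) = True and U = U
a implies ((b implies b) and (a and b)) = U implies U = True  [min(1, 1−½+½)]
In Kleene's strong three-valued logic K3: b implies b = True implies True = True
a and b = U and True = U
(b implies b) and (a and b) = True and U = U
a implies ((b implies b) and (a and b)) = U implies U = U  [not U or U]
They differ because Łukasiewicz three-valued logic Ł3 and Kleene's strong three-valued logic K3 treat U differently under implication.

True; U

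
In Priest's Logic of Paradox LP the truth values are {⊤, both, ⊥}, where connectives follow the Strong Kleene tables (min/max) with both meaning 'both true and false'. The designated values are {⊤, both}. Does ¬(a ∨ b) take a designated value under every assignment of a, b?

Countermodel: a=⊤, b=⊤ gives ⊥, which is not designated.

No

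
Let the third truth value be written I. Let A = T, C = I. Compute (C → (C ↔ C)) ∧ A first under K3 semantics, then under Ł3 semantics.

In K3: C ↔ C = I ↔ I = I
C → (C ↔ C) = I → I = I  [¬I ∨ I]
(C → (C ↔ C)) ∧ A = I ∧ T = I
In Ł3: C ↔ C = I ↔ I = T  [1 − |½−½|]
C → (C ↔ C) = I → T = T
(C → (C ↔ C)) ∧ A = T ∧ T = T
They differ because K3 and Ł3 treat I differently under implication.

I; T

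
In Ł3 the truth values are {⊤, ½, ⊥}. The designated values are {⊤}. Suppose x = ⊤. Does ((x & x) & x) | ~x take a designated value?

x & x = ⊤ & ⊤ = ⊤
(x & x) & x = ⊤ & ⊤ = ⊤
~x = ~⊤ = ⊥
((x & x) & x) | ~x = ⊤ | ⊥ = ⊤
⊤ ∈ {⊤}.

Yes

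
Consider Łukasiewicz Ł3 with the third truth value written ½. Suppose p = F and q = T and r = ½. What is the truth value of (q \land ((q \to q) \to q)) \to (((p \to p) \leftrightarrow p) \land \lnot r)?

F

q \to q = T \to T = T
(q \to q) \to q = T \to T = T
q \land ((q \to q) \to q) = T \land T = T
p \to p = F \to F = T
(p \to p) \leftrightarrow p = T \leftrightarrow F = F
\lnot r = \lnot ½ = ½
((p \to p) \leftrightarrow p) \land \lnot r = F \land ½ = F
(q \land ((q \to q) \to q)) \to (((p \to p) \leftrightarrow p) \land \lnot r) = T \to F = F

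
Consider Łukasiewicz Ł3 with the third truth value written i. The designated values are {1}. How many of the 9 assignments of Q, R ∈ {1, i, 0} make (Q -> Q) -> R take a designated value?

3

Designated under: (Q=1, R=1); (Q=i, R=1); (Q=0, R=1).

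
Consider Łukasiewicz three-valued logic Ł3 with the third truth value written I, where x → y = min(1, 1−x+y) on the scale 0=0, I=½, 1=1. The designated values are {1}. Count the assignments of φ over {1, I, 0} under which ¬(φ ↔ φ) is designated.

φ=1: 0 ·
φ=I: 0 ·
φ=0: 0 ·

0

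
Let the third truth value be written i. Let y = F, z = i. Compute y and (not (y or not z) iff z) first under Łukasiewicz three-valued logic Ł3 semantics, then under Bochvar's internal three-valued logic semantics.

F; i

In Łukasiewicz three-valued logic Ł3: not z = not i = i
y or not z = F or i = i
not (y or not z) = not i = i
not (y or not z) iff z = i iff i = T  [1 − |½−½|]
y and (not (y or not z) iff z) = F and T = F
In Bochvar's internal three-valued logic: not z = not i = i
y or not z = F or i = i
not (y or not z) = not i = i
not (y or not z) iff z = i iff i = i
y and (not (y or not z) iff z) = F and i = i
They differ because Łukasiewicz three-valued logic Ł3 and Bochvar's internal three-valued logic treat i differently under the binary connectives.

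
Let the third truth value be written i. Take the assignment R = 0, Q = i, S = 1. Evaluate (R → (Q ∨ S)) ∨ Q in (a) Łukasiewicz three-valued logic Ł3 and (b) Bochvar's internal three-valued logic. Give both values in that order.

In Łukasiewicz three-valued logic Ł3: Q ∨ S = i ∨ 1 = 1
R → (Q ∨ S) = 0 → 1 = 1
(R → (Q ∨ S)) ∨ Q = 1 ∨ i = 1
In Bochvar's internal three-valued logic: Q ∨ S = i ∨ 1 = i
R → (Q ∨ S) = 0 → i = i  [any arg is the third value ⇒ result is the third value]
(R → (Q ∨ S)) ∨ Q = i ∨ i = i
They differ because Łukasiewicz three-valued logic Ł3 and Bochvar's internal three-valued logic treat i differently under the binary connectives.

1; i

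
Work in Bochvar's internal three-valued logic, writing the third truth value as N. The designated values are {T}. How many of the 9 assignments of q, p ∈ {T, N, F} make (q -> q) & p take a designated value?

Designated under: (q=T, p=T); (q=F, p=T).

2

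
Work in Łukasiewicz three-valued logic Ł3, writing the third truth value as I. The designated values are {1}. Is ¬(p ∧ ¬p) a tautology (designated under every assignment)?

Countermodel: p=I gives I, which is not designated.

No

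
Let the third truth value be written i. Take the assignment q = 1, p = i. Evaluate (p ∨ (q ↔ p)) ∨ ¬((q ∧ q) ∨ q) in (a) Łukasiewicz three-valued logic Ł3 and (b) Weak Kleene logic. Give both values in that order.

In Łukasiewicz three-valued logic Ł3: q ↔ p = 1 ↔ i = i  [1 − |1−½|]
p ∨ (q ↔ p) = i ∨ i = i
q ∧ q = 1 ∧ 1 = 1
(q ∧ q) ∨ q = 1 ∨ 1 = 1
¬((q ∧ q) ∨ q) = ¬1 = 0
(p ∨ (q ↔ p)) ∨ ¬((q ∧ q) ∨ q) = i ∨ 0 = i
In Weak Kleene logic: q ↔ p = 1 ↔ i = i
p ∨ (q ↔ p) = i ∨ i = i
q ∧ q = 1 ∧ 1 = 1
(q ∧ q) ∨ q = 1 ∨ 1 = 1
¬((q ∧ q) ∨ q) = ¬1 = 0
(p ∨ (q ↔ p)) ∨ ¬((q ∧ q) ∨ q) = i ∨ 0 = i

i; i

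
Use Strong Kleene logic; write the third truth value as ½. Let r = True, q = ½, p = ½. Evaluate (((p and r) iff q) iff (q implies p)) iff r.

½

p and r = ½ and True = ½
(p and r) iff q = ½ iff ½ = ½
q implies p = ½ implies ½ = ½  [not ½ or ½]
((p and r) iff q) iff (q implies p) = ½ iff ½ = ½
(((p and r) iff q) iff (q implies p)) iff r = ½ iff True = ½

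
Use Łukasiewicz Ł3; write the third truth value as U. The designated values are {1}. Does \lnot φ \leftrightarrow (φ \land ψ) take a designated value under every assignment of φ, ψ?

No

Countermodel: φ=1, ψ=1 gives 0, which is not designated.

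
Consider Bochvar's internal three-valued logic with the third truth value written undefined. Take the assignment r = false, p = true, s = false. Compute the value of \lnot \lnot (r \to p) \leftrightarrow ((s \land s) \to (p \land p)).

true

r \to p = false \to true = true
\lnot (r \to p) = \lnot true = false
\lnot \lnot (r \to p) = \lnot false = true
s \land s = false \land false = false
p \land p = true \land true = true
(s \land s) \to (p \land p) = false \to true = true
\lnot \lnot (r \to p) \leftrightarrow ((s \land s) \to (p \land p)) = true \leftrightarrow true = true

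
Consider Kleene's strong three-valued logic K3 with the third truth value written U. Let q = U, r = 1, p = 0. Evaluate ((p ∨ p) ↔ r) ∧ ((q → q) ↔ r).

0

p ∨ p = 0 ∨ 0 = 0
(p ∨ p) ↔ r = 0 ↔ 1 = 0
q → q = U → U = U  [¬U ∨ U]
(q → q) ↔ r = U ↔ 1 = U
((p ∨ p) ↔ r) ∧ ((q → q) ↔ r) = 0 ∧ U = 0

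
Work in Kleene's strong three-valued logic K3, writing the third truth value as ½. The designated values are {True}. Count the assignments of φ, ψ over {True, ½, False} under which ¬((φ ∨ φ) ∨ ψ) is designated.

1

Designated under: (φ=False, ψ=False).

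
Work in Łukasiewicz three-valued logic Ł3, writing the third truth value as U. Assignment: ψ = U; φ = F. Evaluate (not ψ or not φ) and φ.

F

not ψ = not U = U
not φ = not F = T
not ψ or not φ = U or T = T
(not ψ or not φ) and φ = T and F = F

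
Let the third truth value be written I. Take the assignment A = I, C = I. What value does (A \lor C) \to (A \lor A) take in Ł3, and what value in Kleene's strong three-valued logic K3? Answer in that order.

In Ł3: A \lor C = I \lor I = I
A \lor A = I \lor I = I
(A \lor C) \to (A \lor A) = I \to I = T
In Kleene's strong three-valued logic K3: A \lor C = I \lor I = I
A \lor A = I \lor I = I
(A \lor C) \to (A \lor A) = I \to I = I
They differ because Ł3 and Kleene's strong three-valued logic K3 treat I differently under implication.

T; I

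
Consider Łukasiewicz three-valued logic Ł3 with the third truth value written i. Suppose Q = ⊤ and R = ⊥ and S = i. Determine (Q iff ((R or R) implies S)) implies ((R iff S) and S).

R or R = ⊥ or ⊥ = ⊥
(R or R) implies S = ⊥ implies i = ⊤  [min(1, 1−0+½)]
Q iff ((R or R) implies S) = ⊤ iff ⊤ = ⊤
R iff S = ⊥ iff i = i
(R iff S) and S = i and i = i
(Q iff ((R or R) implies S)) implies ((R iff S) and S) = ⊤ implies i = i

i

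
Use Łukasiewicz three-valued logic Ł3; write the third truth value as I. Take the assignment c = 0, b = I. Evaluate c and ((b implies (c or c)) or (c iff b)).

c or c = 0 or 0 = 0
b implies (c or c) = I implies 0 = I  [min(1, 1−½+0)]
c iff b = 0 iff I = I
(b implies (c or c)) or (c iff b) = I or I = I
c and ((b implies (c or c)) or (c iff b)) = 0 and I = 0

0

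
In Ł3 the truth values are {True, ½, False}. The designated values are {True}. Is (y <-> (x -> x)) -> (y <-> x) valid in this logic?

Countermodel: y=True, x=½ gives ½, which is not designated.

No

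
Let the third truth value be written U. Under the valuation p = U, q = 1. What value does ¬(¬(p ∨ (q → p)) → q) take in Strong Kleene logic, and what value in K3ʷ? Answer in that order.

In Strong Kleene logic: q → p = 1 → U = U  [¬1 ∨ U]
p ∨ (q → p) = U ∨ U = U
¬(p ∨ (q → p)) = ¬U = U
¬(p ∨ (q → p)) → q = U → 1 = 1
¬(¬(p ∨ (q → p)) → q) = ¬1 = 0
In K3ʷ: q → p = 1 → U = U  [any arg is the third value ⇒ result is the third value]
p ∨ (q → p) = U ∨ U = U
¬(p ∨ (q → p)) = ¬U = U
¬(p ∨ (q → p)) → q = U → 1 = U
¬(¬(p ∨ (q → p)) → q) = ¬U = U
They differ because Strong Kleene logic and K3ʷ treat U differently under the binary connectives.

0; U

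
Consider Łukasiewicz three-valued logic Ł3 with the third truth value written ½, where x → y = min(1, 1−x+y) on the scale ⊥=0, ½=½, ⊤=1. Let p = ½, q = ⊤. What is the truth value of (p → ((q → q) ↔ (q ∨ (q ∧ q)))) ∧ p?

½

q → q = ⊤ → ⊤ = ⊤
q ∧ q = ⊤ ∧ ⊤ = ⊤
q ∨ (q ∧ q) = ⊤ ∨ ⊤ = ⊤
(q → q) ↔ (q ∨ (q ∧ q)) = ⊤ ↔ ⊤ = ⊤
p → ((q → q) ↔ (q ∨ (q ∧ q))) = ½ → ⊤ = ⊤
(p → ((q → q) ↔ (q ∨ (q ∧ q)))) ∧ p = ⊤ ∧ ½ = ½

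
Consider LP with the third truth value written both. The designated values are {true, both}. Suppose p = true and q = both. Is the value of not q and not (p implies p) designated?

No

not q = not both = both
p implies p = true implies true = true
not (p implies p) = not true = false
not q and not (p implies p) = both and false = false
false ∉ {true, both}.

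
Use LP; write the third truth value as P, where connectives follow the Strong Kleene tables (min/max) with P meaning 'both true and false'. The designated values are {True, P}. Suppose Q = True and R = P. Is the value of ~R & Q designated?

~R = ~P = P
~R & Q = P & True = P
P ∈ {True, P}.

Yes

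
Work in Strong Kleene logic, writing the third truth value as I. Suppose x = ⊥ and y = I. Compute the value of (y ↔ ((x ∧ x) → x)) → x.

x ∧ x = ⊥ ∧ ⊥ = ⊥
(x ∧ x) → x = ⊥ → ⊥ = ⊤
y ↔ ((x ∧ x) → x) = I ↔ ⊤ = I
(y ↔ ((x ∧ x) → x)) → x = I → ⊥ = I  [¬I ∨ ⊥]

I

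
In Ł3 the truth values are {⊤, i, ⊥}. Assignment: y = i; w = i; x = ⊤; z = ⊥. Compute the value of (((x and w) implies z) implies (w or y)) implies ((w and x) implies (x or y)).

x and w = ⊤ and i = i
(x and w) implies z = i implies ⊥ = i  [min(1, 1−½+0)]
w or y = i or i = i
((x and w) implies z) implies (w or y) = i implies i = ⊤
w and x = i and ⊤ = i
x or y = ⊤ or i = ⊤
(w and x) implies (x or y) = i implies ⊤ = ⊤
(((x and w) implies z) implies (w or y)) implies ((w and x) implies (x or y)) = ⊤ implies ⊤ = ⊤

⊤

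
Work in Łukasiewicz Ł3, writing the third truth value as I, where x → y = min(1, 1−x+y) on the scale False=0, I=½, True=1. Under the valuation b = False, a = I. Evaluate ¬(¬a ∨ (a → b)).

¬a = ¬I = I
a → b = I → False = I  [min(1, 1−½+0)]
¬a ∨ (a → b) = I ∨ I = I
¬(¬a ∨ (a → b)) = ¬I = I

I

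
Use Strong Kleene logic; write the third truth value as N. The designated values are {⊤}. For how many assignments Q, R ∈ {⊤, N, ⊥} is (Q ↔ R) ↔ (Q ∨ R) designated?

1

Designated under: (Q=⊤, R=⊤).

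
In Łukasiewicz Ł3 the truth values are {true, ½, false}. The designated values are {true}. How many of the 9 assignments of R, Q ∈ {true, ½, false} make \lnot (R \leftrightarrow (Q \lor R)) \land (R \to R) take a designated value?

1

Designated under: (R=false, Q=true).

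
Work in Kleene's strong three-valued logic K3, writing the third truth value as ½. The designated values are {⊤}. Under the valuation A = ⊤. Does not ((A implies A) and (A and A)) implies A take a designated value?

A implies A = ⊤ implies ⊤ = ⊤
A and A = ⊤ and ⊤ = ⊤
(A implies A) and (A and A) = ⊤ and ⊤ = ⊤
not ((A implies A) and (A and A)) = not ⊤ = ⊥
not ((A implies A) and (A and A)) implies A = ⊥ implies ⊤ = ⊤
⊤ ∈ {⊤}.

Yes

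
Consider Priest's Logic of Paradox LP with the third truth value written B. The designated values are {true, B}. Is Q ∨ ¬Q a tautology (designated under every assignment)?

Every assignment of Q over {true, B, false} gives a value in {true, B}.
In particular, with Q=B: Q ∨ ¬Q = B.

Yes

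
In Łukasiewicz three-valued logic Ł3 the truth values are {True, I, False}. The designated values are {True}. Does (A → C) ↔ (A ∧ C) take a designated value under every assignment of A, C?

Countermodel: A=I, C=True gives I, which is not designated.

No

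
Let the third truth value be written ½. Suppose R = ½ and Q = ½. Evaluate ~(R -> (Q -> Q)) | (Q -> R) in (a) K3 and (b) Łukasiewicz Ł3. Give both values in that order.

In K3: Q -> Q = ½ -> ½ = ½  [~½ | ½]
R -> (Q -> Q) = ½ -> ½ = ½
~(R -> (Q -> Q)) = ~½ = ½
Q -> R = ½ -> ½ = ½
~(R -> (Q -> Q)) | (Q -> R) = ½ | ½ = ½
In Łukasiewicz Ł3: Q -> Q = ½ -> ½ = T  [min(1, 1−½+½)]
R -> (Q -> Q) = ½ -> T = T
~(R -> (Q -> Q)) = ~T = F
Q -> R = ½ -> ½ = T
~(R -> (Q -> Q)) | (Q -> R) = F | T = T
They differ because K3 and Łukasiewicz Ł3 treat ½ differently under implication.

½; T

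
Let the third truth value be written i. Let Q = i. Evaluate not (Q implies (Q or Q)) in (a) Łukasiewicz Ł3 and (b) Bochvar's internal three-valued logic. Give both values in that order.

In Łukasiewicz Ł3: Q or Q = i or i = i
Q implies (Q or Q) = i implies i = 1
not (Q implies (Q or Q)) = not 1 = 0
In Bochvar's internal three-valued logic: Q or Q = i or i = i
Q implies (Q or Q) = i implies i = i  [any arg is the third value ⇒ result is the third value]
not (Q implies (Q or Q)) = not i = i
They differ because Łukasiewicz Ł3 and Bochvar's internal three-valued logic treat i differently under the binary connectives.

0; i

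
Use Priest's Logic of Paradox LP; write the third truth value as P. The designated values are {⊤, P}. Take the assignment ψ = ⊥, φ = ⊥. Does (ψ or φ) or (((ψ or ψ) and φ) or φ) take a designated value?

No

ψ or φ = ⊥ or ⊥ = ⊥
ψ or ψ = ⊥ or ⊥ = ⊥
(ψ or ψ) and φ = ⊥ and ⊥ = ⊥
((ψ or ψ) and φ) or φ = ⊥ or ⊥ = ⊥
(ψ or φ) or (((ψ or ψ) and φ) or φ) = ⊥ or ⊥ = ⊥
⊥ ∉ {⊤, P}.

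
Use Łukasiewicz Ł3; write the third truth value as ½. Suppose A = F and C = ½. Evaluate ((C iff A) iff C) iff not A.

T

C iff A = ½ iff F = ½  [1 − |½−0|]
(C iff A) iff C = ½ iff ½ = T
not A = not F = T
((C iff A) iff C) iff not A = T iff T = T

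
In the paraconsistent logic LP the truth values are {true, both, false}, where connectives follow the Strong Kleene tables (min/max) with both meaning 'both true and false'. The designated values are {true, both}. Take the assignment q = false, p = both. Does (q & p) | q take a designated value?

q & p = false & both = false
(q & p) | q = false | false = false
false ∉ {true, both}.

No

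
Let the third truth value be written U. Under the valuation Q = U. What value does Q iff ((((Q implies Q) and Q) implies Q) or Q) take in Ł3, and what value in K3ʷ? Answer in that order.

U; U

In Ł3: Q implies Q = U implies U = 1  [min(1, 1−½+½)]
(Q implies Q) and Q = 1 and U = U
((Q implies Q) and Q) implies Q = U implies U = 1
(((Q implies Q) and Q) implies Q) or Q = 1 or U = 1
Q iff ((((Q implies Q) and Q) implies Q) or Q) = U iff 1 = U
In K3ʷ: Q implies Q = U implies U = U  [any arg is the third value ⇒ result is the third value]
(Q implies Q) and Q = U and U = U
((Q implies Q) and Q) implies Q = U implies U = U
(((Q implies Q) and Q) implies Q) or Q = U or U = U
Q iff ((((Q implies Q) and Q) implies Q) or Q) = U iff U = U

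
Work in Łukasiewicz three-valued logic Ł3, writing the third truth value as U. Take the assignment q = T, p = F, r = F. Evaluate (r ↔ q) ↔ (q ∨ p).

F

r ↔ q = F ↔ T = F
q ∨ p = T ∨ F = T
(r ↔ q) ↔ (q ∨ p) = F ↔ T = F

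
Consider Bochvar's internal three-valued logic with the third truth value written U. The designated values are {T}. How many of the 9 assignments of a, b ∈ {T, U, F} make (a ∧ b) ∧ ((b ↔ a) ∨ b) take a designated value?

Designated under: (a=T, b=T).

1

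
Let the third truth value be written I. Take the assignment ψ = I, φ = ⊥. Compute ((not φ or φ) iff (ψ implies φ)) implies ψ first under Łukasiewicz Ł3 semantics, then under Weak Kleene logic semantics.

⊤; I

In Łukasiewicz Ł3: not φ = not ⊥ = ⊤
not φ or φ = ⊤ or ⊥ = ⊤
ψ implies φ = I implies ⊥ = I
(not φ or φ) iff (ψ implies φ) = ⊤ iff I = I
((not φ or φ) iff (ψ implies φ)) implies ψ = I implies I = ⊤
In Weak Kleene logic: not φ = not ⊥ = ⊤
not φ or φ = ⊤ or ⊥ = ⊤
ψ implies φ = I implies ⊥ = I
(not φ or φ) iff (ψ implies φ) = ⊤ iff I = I
((not φ or φ) iff (ψ implies φ)) implies ψ = I implies I = I
They differ because Łukasiewicz Ł3 and Weak Kleene logic treat I differently under the binary connectives.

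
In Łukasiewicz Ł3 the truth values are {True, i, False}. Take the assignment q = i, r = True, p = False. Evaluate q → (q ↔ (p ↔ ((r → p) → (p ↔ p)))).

True

r → p = True → False = False
p ↔ p = False ↔ False = True
(r → p) → (p ↔ p) = False → True = True
p ↔ ((r → p) → (p ↔ p)) = False ↔ True = False
q ↔ (p ↔ ((r → p) → (p ↔ p))) = i ↔ False = i
q → (q ↔ (p ↔ ((r → p) → (p ↔ p)))) = i → i = True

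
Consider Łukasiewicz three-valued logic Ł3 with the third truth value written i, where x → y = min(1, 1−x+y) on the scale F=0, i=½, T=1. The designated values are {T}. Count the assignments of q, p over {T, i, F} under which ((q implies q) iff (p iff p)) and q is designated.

Designated under: (q=T, p=T); (q=T, p=i); (q=T, p=F).

3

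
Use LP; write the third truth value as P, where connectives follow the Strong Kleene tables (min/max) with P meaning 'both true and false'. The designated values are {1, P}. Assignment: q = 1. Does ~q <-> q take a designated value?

~q = ~1 = 0
~q <-> q = 0 <-> 1 = 0
0 ∉ {1, P}.

No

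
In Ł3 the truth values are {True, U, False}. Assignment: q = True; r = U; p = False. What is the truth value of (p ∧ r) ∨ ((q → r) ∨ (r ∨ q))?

True

p ∧ r = False ∧ U = False
q → r = True → U = U  [min(1, 1−1+½)]
r ∨ q = U ∨ True = True
(q → r) ∨ (r ∨ q) = U ∨ True = True
(p ∧ r) ∨ ((q → r) ∨ (r ∨ q)) = False ∨ True = True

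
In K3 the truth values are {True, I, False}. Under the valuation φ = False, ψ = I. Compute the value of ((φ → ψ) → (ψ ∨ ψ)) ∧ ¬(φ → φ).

False

φ → ψ = False → I = True  [¬False ∨ I]
ψ ∨ ψ = I ∨ I = I
(φ → ψ) → (ψ ∨ ψ) = True → I = I
φ → φ = False → False = True
¬(φ → φ) = ¬True = False
((φ → ψ) → (ψ ∨ ψ)) ∧ ¬(φ → φ) = I ∧ False = False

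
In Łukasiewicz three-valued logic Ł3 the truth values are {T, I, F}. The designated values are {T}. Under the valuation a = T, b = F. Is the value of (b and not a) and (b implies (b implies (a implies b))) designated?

not a = not T = F
b and not a = F and F = F
a implies b = T implies F = F
b implies (a implies b) = F implies F = T
b implies (b implies (a implies b)) = F implies T = T
(b and not a) and (b implies (b implies (a implies b))) = F and T = F
F ∉ {T}.

No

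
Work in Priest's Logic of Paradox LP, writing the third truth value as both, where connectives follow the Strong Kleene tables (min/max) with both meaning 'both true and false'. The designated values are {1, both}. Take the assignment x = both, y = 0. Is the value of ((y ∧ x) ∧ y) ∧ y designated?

y ∧ x = 0 ∧ both = 0
(y ∧ x) ∧ y = 0 ∧ 0 = 0
((y ∧ x) ∧ y) ∧ y = 0 ∧ 0 = 0
0 ∉ {1, both}.

No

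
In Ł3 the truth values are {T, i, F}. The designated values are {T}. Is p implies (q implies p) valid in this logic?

Yes

Every assignment of p, q over {T, i, F} gives a value in {T}.
In particular, with p=i, q=i: p implies (q implies p) = T.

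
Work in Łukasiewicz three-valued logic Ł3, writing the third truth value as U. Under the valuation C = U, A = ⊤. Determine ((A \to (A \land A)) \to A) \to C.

A \land A = ⊤ \land ⊤ = ⊤
A \to (A \land A) = ⊤ \to ⊤ = ⊤
(A \to (A \land A)) \to A = ⊤ \to ⊤ = ⊤
((A \to (A \land A)) \to A) \to C = ⊤ \to U = U  [min(1, 1−1+½)]

U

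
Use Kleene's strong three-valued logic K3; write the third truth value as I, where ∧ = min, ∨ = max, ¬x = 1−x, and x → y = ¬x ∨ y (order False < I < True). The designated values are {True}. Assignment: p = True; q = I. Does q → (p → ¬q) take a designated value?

¬q = ¬I = I
p → ¬q = True → I = I  [¬True ∨ I]
q → (p → ¬q) = I → I = I
I ∉ {True}.

No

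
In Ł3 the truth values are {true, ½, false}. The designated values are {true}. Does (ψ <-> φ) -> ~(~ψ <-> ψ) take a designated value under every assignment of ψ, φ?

No

Countermodel: ψ=½, φ=true gives ½, which is not designated.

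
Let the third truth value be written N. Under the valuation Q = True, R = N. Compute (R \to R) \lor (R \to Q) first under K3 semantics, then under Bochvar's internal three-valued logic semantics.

In K3: R \to R = N \to N = N  [\lnot N \lor N]
R \to Q = N \to True = True
(R \to R) \lor (R \to Q) = N \lor True = True
In Bochvar's internal three-valued logic: R \to R = N \to N = N  [any arg is the third value ⇒ result is the third value]
R \to Q = N \to True = N
(R \to R) \lor (R \to Q) = N \lor N = N
They differ because K3 and Bochvar's internal three-valued logic treat N differently under the binary connectives.

True; N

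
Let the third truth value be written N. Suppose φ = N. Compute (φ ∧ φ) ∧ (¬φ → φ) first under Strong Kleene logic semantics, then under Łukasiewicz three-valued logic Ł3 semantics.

N; N

In Strong Kleene logic: φ ∧ φ = N ∧ N = N
¬φ = ¬N = N
¬φ → φ = N → N = N  [¬N ∨ N]
(φ ∧ φ) ∧ (¬φ → φ) = N ∧ N = N
In Łukasiewicz three-valued logic Ł3: φ ∧ φ = N ∧ N = N
¬φ = ¬N = N
¬φ → φ = N → N = 1  [min(1, 1−½+½)]
(φ ∧ φ) ∧ (¬φ → φ) = N ∧ 1 = N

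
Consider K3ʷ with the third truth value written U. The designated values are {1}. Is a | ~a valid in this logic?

Countermodel: a=U gives U, which is not designated.

No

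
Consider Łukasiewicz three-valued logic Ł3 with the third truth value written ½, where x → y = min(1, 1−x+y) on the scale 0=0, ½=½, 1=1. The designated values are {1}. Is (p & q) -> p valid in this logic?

Every assignment of p, q over {1, ½, 0} gives a value in {1}.
In particular, with p=½, q=½: (p & q) -> p = 1.

Yes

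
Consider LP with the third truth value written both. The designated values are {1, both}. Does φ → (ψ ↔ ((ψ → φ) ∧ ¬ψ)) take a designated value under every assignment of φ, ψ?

Countermodel: φ=1, ψ=1 gives 0, which is not designated.

No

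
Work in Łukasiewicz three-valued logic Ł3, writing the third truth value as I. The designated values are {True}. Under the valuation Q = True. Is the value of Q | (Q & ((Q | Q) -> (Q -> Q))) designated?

Yes

Q | Q = True | True = True
Q -> Q = True -> True = True
(Q | Q) -> (Q -> Q) = True -> True = True
Q & ((Q | Q) -> (Q -> Q)) = True & True = True
Q | (Q & ((Q | Q) -> (Q -> Q))) = True | True = True
True ∈ {True}.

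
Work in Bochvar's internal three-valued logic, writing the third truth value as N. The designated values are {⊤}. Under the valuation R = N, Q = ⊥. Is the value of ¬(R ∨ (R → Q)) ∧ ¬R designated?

No

R → Q = N → ⊥ = N
R ∨ (R → Q) = N ∨ N = N
¬(R ∨ (R → Q)) = ¬N = N
¬R = ¬N = N
¬(R ∨ (R → Q)) ∧ ¬R = N ∧ N = N
N ∉ {⊤}.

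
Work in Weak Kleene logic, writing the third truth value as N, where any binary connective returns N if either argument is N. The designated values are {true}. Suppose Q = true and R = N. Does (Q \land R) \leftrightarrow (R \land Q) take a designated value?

Q \land R = true \land N = N
R \land Q = N \land true = N
(Q \land R) \leftrightarrow (R \land Q) = N \leftrightarrow N = N
N ∉ {true}.

No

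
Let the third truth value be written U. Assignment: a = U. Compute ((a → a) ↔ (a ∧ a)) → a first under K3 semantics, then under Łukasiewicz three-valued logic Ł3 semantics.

U; True

In K3: a → a = U → U = U
a ∧ a = U ∧ U = U
(a → a) ↔ (a ∧ a) = U ↔ U = U
((a → a) ↔ (a ∧ a)) → a = U → U = U
In Łukasiewicz three-valued logic Ł3: a → a = U → U = True  [min(1, 1−½+½)]
a ∧ a = U ∧ U = U
(a → a) ↔ (a ∧ a) = True ↔ U = U
((a → a) ↔ (a ∧ a)) → a = U → U = True
They differ because K3 and Łukasiewicz three-valued logic Ł3 treat U differently under implication.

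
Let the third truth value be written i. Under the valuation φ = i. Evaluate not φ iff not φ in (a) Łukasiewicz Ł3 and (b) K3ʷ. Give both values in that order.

⊤; i

In Łukasiewicz Ł3: not φ = not i = i
not φ = not i = i
not φ iff not φ = i iff i = ⊤  [1 − |½−½|]
In K3ʷ: not φ = not i = i
not φ = not i = i
not φ iff not φ = i iff i = i
They differ because Łukasiewicz Ł3 and K3ʷ treat i differently under the binary connectives.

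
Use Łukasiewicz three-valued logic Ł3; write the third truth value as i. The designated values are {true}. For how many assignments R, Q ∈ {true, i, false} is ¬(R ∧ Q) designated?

Of the 9 assignments, 5 give a value in {true}.

5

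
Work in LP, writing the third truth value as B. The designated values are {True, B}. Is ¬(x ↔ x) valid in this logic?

Countermodel: x=True gives False, which is not designated.

No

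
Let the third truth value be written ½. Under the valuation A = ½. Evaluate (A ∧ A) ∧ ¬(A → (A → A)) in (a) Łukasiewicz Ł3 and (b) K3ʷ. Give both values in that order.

false; ½

In Łukasiewicz Ł3: A ∧ A = ½ ∧ ½ = ½
A → A = ½ → ½ = true  [min(1, 1−½+½)]
A → (A → A) = ½ → true = true
¬(A → (A → A)) = ¬true = false
(A ∧ A) ∧ ¬(A → (A → A)) = ½ ∧ false = false
In K3ʷ: A ∧ A = ½ ∧ ½ = ½
A → A = ½ → ½ = ½
A → (A → A) = ½ → ½ = ½
¬(A → (A → A)) = ¬½ = ½
(A ∧ A) ∧ ¬(A → (A → A)) = ½ ∧ ½ = ½
They differ because Łukasiewicz Ł3 and K3ʷ treat ½ differently under the binary connectives.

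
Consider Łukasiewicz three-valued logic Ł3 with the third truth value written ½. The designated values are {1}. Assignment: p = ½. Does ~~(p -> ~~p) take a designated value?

Yes

~p = ~½ = ½
~~p = ~½ = ½
p -> ~~p = ½ -> ½ = 1
~(p -> ~~p) = ~1 = 0
~~(p -> ~~p) = ~0 = 1
1 ∈ {1}.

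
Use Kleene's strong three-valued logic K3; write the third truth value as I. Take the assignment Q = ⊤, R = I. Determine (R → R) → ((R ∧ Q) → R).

I

R → R = I → I = I
R ∧ Q = I ∧ ⊤ = I
(R ∧ Q) → R = I → I = I
(R → R) → ((R ∧ Q) → R) = I → I = I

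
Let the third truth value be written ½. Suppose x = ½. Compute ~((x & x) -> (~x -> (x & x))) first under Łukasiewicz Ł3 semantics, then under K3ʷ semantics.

F; ½

In Łukasiewicz Ł3: x & x = ½ & ½ = ½
~x = ~½ = ½
x & x = ½ & ½ = ½
~x -> (x & x) = ½ -> ½ = T  [min(1, 1−½+½)]
(x & x) -> (~x -> (x & x)) = ½ -> T = T
~((x & x) -> (~x -> (x & x))) = ~T = F
In K3ʷ: x & x = ½ & ½ = ½
~x = ~½ = ½
x & x = ½ & ½ = ½
~x -> (x & x) = ½ -> ½ = ½  [any arg is the third value ⇒ result is the third value]
(x & x) -> (~x -> (x & x)) = ½ -> ½ = ½
~((x & x) -> (~x -> (x & x))) = ~½ = ½
They differ because Łukasiewicz Ł3 and K3ʷ treat ½ differently under the binary connectives.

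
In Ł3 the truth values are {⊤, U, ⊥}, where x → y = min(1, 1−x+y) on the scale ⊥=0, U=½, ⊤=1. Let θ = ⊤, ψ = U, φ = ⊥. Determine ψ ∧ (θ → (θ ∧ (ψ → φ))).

U

ψ → φ = U → ⊥ = U  [min(1, 1−½+0)]
θ ∧ (ψ → φ) = ⊤ ∧ U = U
θ → (θ ∧ (ψ → φ)) = ⊤ → U = U
ψ ∧ (θ → (θ ∧ (ψ → φ))) = U ∧ U = U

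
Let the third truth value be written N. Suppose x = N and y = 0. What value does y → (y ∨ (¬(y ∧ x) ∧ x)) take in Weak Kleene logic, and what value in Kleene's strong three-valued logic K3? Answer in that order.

In Weak Kleene logic: y ∧ x = 0 ∧ N = N
¬(y ∧ x) = ¬N = N
¬(y ∧ x) ∧ x = N ∧ N = N
y ∨ (¬(y ∧ x) ∧ x) = 0 ∨ N = N
y → (y ∨ (¬(y ∧ x) ∧ x)) = 0 → N = N  [any arg is the third value ⇒ result is the third value]
In Kleene's strong three-valued logic K3: y ∧ x = 0 ∧ N = 0
¬(y ∧ x) = ¬0 = 1
¬(y ∧ x) ∧ x = 1 ∧ N = N
y ∨ (¬(y ∧ x) ∧ x) = 0 ∨ N = N
y → (y ∨ (¬(y ∧ x) ∧ x)) = 0 → N = 1  [¬0 ∨ N]
They differ because Weak Kleene logic and Kleene's strong three-valued logic K3 treat N differently under the binary connectives.

N; 1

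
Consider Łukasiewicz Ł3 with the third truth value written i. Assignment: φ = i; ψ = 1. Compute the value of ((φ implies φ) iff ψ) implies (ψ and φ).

i

φ implies φ = i implies i = 1  [min(1, 1−½+½)]
(φ implies φ) iff ψ = 1 iff 1 = 1
ψ and φ = 1 and i = i
((φ implies φ) iff ψ) implies (ψ and φ) = 1 implies i = i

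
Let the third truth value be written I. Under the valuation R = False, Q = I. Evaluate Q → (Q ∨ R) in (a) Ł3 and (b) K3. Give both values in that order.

In Ł3: Q ∨ R = I ∨ False = I
Q → (Q ∨ R) = I → I = True  [min(1, 1−½+½)]
In K3: Q ∨ R = I ∨ False = I
Q → (Q ∨ R) = I → I = I  [¬I ∨ I]
They differ because Ł3 and K3 treat I differently under implication.

True; I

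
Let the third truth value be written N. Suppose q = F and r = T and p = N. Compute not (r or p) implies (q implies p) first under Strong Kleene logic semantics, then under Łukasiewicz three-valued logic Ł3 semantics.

T; T

In Strong Kleene logic: r or p = T or N = T
not (r or p) = not T = F
q implies p = F implies N = T  [not F or N]
not (r or p) implies (q implies p) = F implies T = T
In Łukasiewicz three-valued logic Ł3: r or p = T or N = T
not (r or p) = not T = F
q implies p = F implies N = T  [min(1, 1−0+½)]
not (r or p) implies (q implies p) = F implies T = T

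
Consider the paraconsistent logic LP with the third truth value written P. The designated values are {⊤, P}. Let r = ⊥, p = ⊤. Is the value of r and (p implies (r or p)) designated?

No

r or p = ⊥ or ⊤ = ⊤
p implies (r or p) = ⊤ implies ⊤ = ⊤
r and (p implies (r or p)) = ⊥ and ⊤ = ⊥
⊥ ∉ {⊤, P}.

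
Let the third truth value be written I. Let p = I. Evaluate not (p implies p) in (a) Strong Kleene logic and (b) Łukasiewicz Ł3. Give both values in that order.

In Strong Kleene logic: p implies p = I implies I = I
not (p implies p) = not I = I
In Łukasiewicz Ł3: p implies p = I implies I = true  [min(1, 1−½+½)]
not (p implies p) = not true = false
They differ because Strong Kleene logic and Łukasiewicz Ł3 treat I differently under implication.

I; false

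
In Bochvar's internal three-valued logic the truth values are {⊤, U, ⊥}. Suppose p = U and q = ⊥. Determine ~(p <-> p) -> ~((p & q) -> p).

p <-> p = U <-> U = U
~(p <-> p) = ~U = U
p & q = U & ⊥ = U
(p & q) -> p = U -> U = U  [any arg is the third value ⇒ result is the third value]
~((p & q) -> p) = ~U = U
~(p <-> p) -> ~((p & q) -> p) = U -> U = U

U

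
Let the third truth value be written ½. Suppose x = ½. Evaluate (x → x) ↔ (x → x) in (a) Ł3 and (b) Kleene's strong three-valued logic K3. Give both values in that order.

In Ł3: x → x = ½ → ½ = 1
x → x = ½ → ½ = 1
(x → x) ↔ (x → x) = 1 ↔ 1 = 1
In Kleene's strong three-valued logic K3: x → x = ½ → ½ = ½  [¬½ ∨ ½]
x → x = ½ → ½ = ½
(x → x) ↔ (x → x) = ½ ↔ ½ = ½
They differ because Ł3 and Kleene's strong three-valued logic K3 treat ½ differently under implication.

1; ½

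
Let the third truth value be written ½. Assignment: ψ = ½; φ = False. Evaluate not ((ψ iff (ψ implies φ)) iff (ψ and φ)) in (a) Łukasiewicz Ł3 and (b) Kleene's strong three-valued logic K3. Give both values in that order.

In Łukasiewicz Ł3: ψ implies φ = ½ implies False = ½  [min(1, 1−½+0)]
ψ iff (ψ implies φ) = ½ iff ½ = True
ψ and φ = ½ and False = False
(ψ iff (ψ implies φ)) iff (ψ and φ) = True iff False = False
not ((ψ iff (ψ implies φ)) iff (ψ and φ)) = not False = True
In Kleene's strong three-valued logic K3: ψ implies φ = ½ implies False = ½  [not ½ or False]
ψ iff (ψ implies φ) = ½ iff ½ = ½
ψ and φ = ½ and False = False
(ψ iff (ψ implies φ)) iff (ψ and φ) = ½ iff False = ½
not ((ψ iff (ψ implies φ)) iff (ψ and φ)) = not ½ = ½
They differ because Łukasiewicz Ł3 and Kleene's strong three-valued logic K3 treat ½ differently under implication.

True; ½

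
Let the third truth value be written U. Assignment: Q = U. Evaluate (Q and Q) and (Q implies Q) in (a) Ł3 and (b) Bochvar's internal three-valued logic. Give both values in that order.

In Ł3: Q and Q = U and U = U
Q implies Q = U implies U = ⊤
(Q and Q) and (Q implies Q) = U and ⊤ = U
In Bochvar's internal three-valued logic: Q and Q = U and U = U
Q implies Q = U implies U = U  [any arg is the third value ⇒ result is the third value]
(Q and Q) and (Q implies Q) = U and U = U

U; U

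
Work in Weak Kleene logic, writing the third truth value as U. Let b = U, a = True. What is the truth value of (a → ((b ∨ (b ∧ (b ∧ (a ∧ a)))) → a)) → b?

a ∧ a = True ∧ True = True
b ∧ (a ∧ a) = U ∧ True = U
b ∧ (b ∧ (a ∧ a)) = U ∧ U = U
b ∨ (b ∧ (b ∧ (a ∧ a))) = U ∨ U = U
(b ∨ (b ∧ (b ∧ (a ∧ a)))) → a = U → True = U  [any arg is the third value ⇒ result is the third value]
a → ((b ∨ (b ∧ (b ∧ (a ∧ a)))) → a) = True → U = U
(a → ((b ∨ (b ∧ (b ∧ (a ∧ a)))) → a)) → b = U → U = U

U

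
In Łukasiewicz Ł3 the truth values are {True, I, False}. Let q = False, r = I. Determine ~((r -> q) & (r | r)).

I

r -> q = I -> False = I  [min(1, 1−½+0)]
r | r = I | I = I
(r -> q) & (r | r) = I & I = I
~((r -> q) & (r | r)) = ~I = I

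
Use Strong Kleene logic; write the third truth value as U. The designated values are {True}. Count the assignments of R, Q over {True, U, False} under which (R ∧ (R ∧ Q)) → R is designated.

7

Of the 9 assignments, 7 give a value in {True}.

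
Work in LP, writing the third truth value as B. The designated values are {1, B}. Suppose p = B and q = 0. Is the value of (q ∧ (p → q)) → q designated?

Yes

p → q = B → 0 = B
q ∧ (p → q) = 0 ∧ B = 0
(q ∧ (p → q)) → q = 0 → 0 = 1
1 ∈ {1, B}.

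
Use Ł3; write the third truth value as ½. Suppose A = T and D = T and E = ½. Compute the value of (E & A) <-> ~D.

½

E & A = ½ & T = ½
~D = ~T = F
(E & A) <-> ~D = ½ <-> F = ½  [1 − |½−0|]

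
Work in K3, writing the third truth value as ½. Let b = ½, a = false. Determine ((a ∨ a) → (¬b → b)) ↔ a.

false

a ∨ a = false ∨ false = false
¬b = ¬½ = ½
¬b → b = ½ → ½ = ½
(a ∨ a) → (¬b → b) = false → ½ = true
((a ∨ a) → (¬b → b)) ↔ a = true ↔ false = false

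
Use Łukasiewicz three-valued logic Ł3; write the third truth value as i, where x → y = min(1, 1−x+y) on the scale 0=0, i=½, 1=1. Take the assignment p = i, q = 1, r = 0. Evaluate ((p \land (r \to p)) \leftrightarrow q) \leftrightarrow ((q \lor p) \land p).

1

r \to p = 0 \to i = 1  [min(1, 1−0+½)]
p \land (r \to p) = i \land 1 = i
(p \land (r \to p)) \leftrightarrow q = i \leftrightarrow 1 = i
q \lor p = 1 \lor i = 1
(q \lor p) \land p = 1 \land i = i
((p \land (r \to p)) \leftrightarrow q) \leftrightarrow ((q \lor p) \land p) = i \leftrightarrow i = 1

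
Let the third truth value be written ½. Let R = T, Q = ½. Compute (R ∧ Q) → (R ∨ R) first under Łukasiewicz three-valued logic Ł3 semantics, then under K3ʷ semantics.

T; ½

In Łukasiewicz three-valued logic Ł3: R ∧ Q = T ∧ ½ = ½
R ∨ R = T ∨ T = T
(R ∧ Q) → (R ∨ R) = ½ → T = T
In K3ʷ: R ∧ Q = T ∧ ½ = ½
R ∨ R = T ∨ T = T
(R ∧ Q) → (R ∨ R) = ½ → T = ½  [any arg is the third value ⇒ result is the third value]
They differ because Łukasiewicz three-valued logic Ł3 and K3ʷ treat ½ differently under the binary connectives.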